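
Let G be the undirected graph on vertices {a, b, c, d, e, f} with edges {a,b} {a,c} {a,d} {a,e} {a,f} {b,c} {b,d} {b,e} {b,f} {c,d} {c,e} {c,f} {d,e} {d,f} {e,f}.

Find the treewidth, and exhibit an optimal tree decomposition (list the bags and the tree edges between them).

A single bag containing all 6 vertices is trivially a valid decomposition of width 5. Conversely, {a, b, c, d, e, f} is a clique of size 6, and the vertices of any clique must share a bag in every tree decomposition; so some bag has ≥ 6 vertices and tw(G) ≥ 5. Combining the bounds, tw(G) = 5.

Treewidth 5.
One optimal decomposition is:
Bags: B1 = {a, b, c, d, e, f}
Tree: (single bag)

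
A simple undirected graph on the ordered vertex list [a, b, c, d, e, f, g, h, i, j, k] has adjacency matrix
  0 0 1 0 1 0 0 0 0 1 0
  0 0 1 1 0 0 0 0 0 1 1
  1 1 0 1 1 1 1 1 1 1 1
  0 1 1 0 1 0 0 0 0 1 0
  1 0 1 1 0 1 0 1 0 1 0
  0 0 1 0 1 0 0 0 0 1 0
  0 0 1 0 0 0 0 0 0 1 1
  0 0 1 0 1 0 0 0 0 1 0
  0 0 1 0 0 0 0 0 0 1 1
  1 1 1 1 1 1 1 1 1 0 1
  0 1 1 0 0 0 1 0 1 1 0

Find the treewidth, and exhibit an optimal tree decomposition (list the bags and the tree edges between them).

Treewidth 3.
Bags: B1 = {a, c, e, j}  B2 = {c, d, e, j}  B3 = {b, c, d, j}  B4 = {b, c, j, k}  B5 = {c, g, j, k}  B6 = {c, e, f, j}  B7 = {c, e, h, j}  B8 = {c, i, j, k}
Tree: B1–B2, B2–B3, B3–B4, B4–B5, B2–B6, B6–B7, B5–B8

The largest bag has 4 vertices, giving width 3; this decomposition certifies tw(G) ≤ 3. For the lower bound, the 4 vertices {c, g, j, k} are pairwise adjacent, and any tree decomposition puts a clique entirely inside one bag — forcing width ≥ 3. The upper and lower bounds meet at 3, so that is the treewidth.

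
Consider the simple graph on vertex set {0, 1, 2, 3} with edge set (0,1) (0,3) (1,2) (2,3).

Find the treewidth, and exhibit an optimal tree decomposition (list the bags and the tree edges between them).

Treewidth 2.
One such decomposition:
Bags: B1 = {1, 2, 3}  B2 = {0, 1, 3}
Tree: B1–B2

The largest bag has 3 vertices, giving width 2; this decomposition certifies tw(G) ≤ 2. The edges 1–2–3–0–1 form a cycle, so G is not a tree and its treewidth is at least 2. The upper and lower bounds meet at 2, so that is the treewidth.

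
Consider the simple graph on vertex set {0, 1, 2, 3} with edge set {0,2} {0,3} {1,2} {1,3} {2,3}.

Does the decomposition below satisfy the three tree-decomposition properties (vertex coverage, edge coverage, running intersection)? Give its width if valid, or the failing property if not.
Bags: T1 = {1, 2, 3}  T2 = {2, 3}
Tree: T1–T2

A tree decomposition must satisfy three properties: every vertex lies in some bag; for every edge, both endpoints lie together in some bag; and for every vertex, the bags containing it form a connected subtree. Here vertex 0 appears in no bag, so the decomposition is invalid.

No — vertex 0 appears in no bag.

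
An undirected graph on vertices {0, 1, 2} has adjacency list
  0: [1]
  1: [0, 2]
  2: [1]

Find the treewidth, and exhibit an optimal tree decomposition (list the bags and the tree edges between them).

Treewidth 1.
Bags: B1 = {0, 1}  B2 = {1, 2}
Tree: B1–B2

Every bag has size at most 2, so the width is 2 − 1 = 1 and tw(G) ≤ 1. Any graph with an edge has treewidth ≥ 1, and G has the edge 0–1. Combining the bounds, tw(G) = 1.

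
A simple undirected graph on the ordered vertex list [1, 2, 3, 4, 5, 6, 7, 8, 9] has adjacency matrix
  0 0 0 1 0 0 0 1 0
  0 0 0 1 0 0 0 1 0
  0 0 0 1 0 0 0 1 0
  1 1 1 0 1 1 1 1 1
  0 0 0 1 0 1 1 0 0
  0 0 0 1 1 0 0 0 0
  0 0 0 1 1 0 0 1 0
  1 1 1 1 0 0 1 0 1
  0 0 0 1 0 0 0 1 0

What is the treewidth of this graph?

A width-2 tree decomposition is:
Bags: B1 = {4, 7, 8}  B2 = {3, 4, 8}  B3 = {2, 4, 8}  B4 = {1, 4, 8}  B5 = {4, 8, 9}  B6 = {4, 5, 7}  B7 = {4, 5, 6}
Tree: B1–B2, B2–B3, B2–B4, B2–B5, B1–B6, B6–B7
Each bag holds 3 vertices, so the decomposition has width 2, which upper-bounds the treewidth. For the lower bound, the 3 vertices {1, 4, 8} are pairwise adjacent, and any tree decomposition puts a clique entirely inside one bag — forcing width ≥ 2. The upper and lower bounds meet at 2, so that is the treewidth.

2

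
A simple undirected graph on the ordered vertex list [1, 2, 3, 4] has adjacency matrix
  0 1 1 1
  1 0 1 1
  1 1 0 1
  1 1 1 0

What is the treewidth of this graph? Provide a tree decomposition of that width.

Treewidth 3.
One such decomposition:
Bags: B1 = {1, 2, 3, 4}
Tree: (single bag)

A single bag containing all 4 vertices is trivially a valid decomposition of width 3. Conversely, {1, 2, 3, 4} is a clique of size 4, and the vertices of any clique must share a bag in every tree decomposition; so some bag has ≥ 4 vertices and tw(G) ≥ 3. Hence tw(G) = 3 exactly.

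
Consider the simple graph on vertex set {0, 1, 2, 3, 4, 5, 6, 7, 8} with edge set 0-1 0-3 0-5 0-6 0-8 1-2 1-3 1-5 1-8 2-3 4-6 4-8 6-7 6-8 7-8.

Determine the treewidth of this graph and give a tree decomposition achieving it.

Every bag has size at most 3, so the width is 3 − 1 = 2 and tw(G) ≤ 2. On the other hand G contains the 3-clique {0, 1, 8}. A clique must lie in a single bag of any decomposition, so no decomposition can have width below 2. Therefore the treewidth is 2.

Treewidth 2.
One optimal decomposition is:
Bags: B1 = {0, 1, 8}  B2 = {0, 1, 3}  B3 = {0, 6, 8}  B4 = {1, 2, 3}  B5 = {4, 6, 8}  B6 = {6, 7, 8}  B7 = {0, 1, 5}
Tree: B1–B2, B1–B3, B2–B4, B3–B5, B3–B6, B2–B7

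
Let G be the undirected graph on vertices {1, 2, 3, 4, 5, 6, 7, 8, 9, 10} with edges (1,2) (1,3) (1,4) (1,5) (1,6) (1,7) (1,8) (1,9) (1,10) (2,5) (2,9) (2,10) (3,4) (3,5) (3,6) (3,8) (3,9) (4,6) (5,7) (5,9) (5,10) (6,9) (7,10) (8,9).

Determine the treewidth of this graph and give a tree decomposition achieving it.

Each bag holds 4 vertices, so the decomposition has width 3, which upper-bounds the treewidth. Conversely, {1, 2, 5, 10} is a clique of size 4, and the vertices of any clique must share a bag in every tree decomposition; so some bag has ≥ 4 vertices and tw(G) ≥ 3. Hence tw(G) = 3 exactly.

Treewidth 3.
Bags: B1 = {1, 2, 5, 10}  B2 = {1, 2, 5, 9}  B3 = {1, 3, 5, 9}  B4 = {1, 5, 7, 10}  B5 = {1, 3, 6, 9}  B6 = {1, 3, 4, 6}  B7 = {1, 3, 8, 9}
Tree: B1–B2, B2–B3, B1–B4, B3–B5, B5–B6, B3–B7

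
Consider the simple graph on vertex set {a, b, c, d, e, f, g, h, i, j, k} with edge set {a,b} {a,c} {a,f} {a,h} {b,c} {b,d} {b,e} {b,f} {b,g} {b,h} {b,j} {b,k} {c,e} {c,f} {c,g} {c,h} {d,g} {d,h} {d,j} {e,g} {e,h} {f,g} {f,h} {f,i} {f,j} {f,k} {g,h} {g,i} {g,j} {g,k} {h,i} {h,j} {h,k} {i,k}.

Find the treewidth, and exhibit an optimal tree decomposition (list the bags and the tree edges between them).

The largest bag has 5 vertices, giving width 4; this decomposition certifies tw(G) ≤ 4. Conversely, {b, d, g, h, j} is a clique of size 5, and the vertices of any clique must share a bag in every tree decomposition; so some bag has ≥ 5 vertices and tw(G) ≥ 4. Therefore the treewidth is 4.

Treewidth 4.
One such decomposition:
Bags: B1 = {a, b, c, f, h}  B2 = {b, c, f, g, h}  B3 = {b, c, e, g, h}  B4 = {b, f, g, h, k}  B5 = {f, g, h, i, k}  B6 = {b, f, g, h, j}  B7 = {b, d, g, h, j}
Tree: B1–B2, B2–B3, B2–B4, B4–B5, B2–B6, B6–B7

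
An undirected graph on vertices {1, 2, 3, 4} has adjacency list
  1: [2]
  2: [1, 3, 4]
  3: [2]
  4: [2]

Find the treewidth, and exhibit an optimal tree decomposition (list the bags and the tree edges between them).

Treewidth 1.
One such decomposition:
Bags: B1 = {2, 3}  B2 = {1, 2}  B3 = {2, 4}
Tree: B1–B2, B1–B3

Each bag holds 2 vertices, so the decomposition has width 1, which upper-bounds the treewidth. G has an edge, so its treewidth is at least 1. Therefore the treewidth is 1.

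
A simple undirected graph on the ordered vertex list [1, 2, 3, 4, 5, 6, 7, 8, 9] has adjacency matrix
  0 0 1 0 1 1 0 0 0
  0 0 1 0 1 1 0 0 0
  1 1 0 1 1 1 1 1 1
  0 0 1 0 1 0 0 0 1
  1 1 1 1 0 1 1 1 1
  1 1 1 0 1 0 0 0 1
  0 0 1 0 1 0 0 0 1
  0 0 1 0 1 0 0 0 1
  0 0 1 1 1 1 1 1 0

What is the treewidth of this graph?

3

A width-3 tree decomposition is:
Bags: B1 = {3, 5, 8, 9}  B2 = {3, 4, 5, 9}  B3 = {3, 5, 7, 9}  B4 = {3, 5, 6, 9}  B5 = {2, 3, 5, 6}  B6 = {1, 3, 5, 6}
Tree: B1–B2, B1–B3, B3–B4, B4–B5, B5–B6
Each bag holds 4 vertices, so the decomposition has width 3, which upper-bounds the treewidth. For the lower bound, the 4 vertices {1, 3, 5, 6} are pairwise adjacent, and any tree decomposition puts a clique entirely inside one bag — forcing width ≥ 3. Hence tw(G) = 3 exactly.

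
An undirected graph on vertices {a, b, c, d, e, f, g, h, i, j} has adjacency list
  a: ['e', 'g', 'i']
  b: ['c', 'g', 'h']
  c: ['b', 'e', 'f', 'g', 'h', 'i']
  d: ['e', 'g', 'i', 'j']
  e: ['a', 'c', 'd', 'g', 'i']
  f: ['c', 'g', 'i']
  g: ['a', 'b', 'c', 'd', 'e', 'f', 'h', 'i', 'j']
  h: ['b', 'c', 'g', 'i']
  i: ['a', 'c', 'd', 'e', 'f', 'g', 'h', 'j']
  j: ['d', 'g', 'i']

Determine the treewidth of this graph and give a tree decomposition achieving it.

Each bag holds 4 vertices, so the decomposition has width 3, which upper-bounds the treewidth. On the other hand G contains the 4-clique {b, c, g, h}. A clique must lie in a single bag of any decomposition, so no decomposition can have width below 3. The upper and lower bounds meet at 3, so that is the treewidth.

Treewidth 3.
One such decomposition:
Bags: B1 = {d, e, g, i}  B2 = {c, e, g, i}  B3 = {c, g, h, i}  B4 = {b, c, g, h}  B5 = {c, f, g, i}  B6 = {d, g, i, j}  B7 = {a, e, g, i}
Tree: B1–B2, B2–B3, B3–B4, B3–B5, B1–B6, B2–B7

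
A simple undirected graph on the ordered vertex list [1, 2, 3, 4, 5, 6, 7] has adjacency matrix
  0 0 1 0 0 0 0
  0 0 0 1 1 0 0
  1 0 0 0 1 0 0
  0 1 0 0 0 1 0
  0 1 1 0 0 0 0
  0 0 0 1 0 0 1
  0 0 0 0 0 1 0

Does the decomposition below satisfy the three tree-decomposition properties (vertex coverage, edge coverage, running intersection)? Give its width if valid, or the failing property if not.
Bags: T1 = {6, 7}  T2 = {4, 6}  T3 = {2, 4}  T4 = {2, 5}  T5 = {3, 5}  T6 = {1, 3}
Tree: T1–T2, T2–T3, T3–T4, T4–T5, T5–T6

Every vertex of G appears in some bag (union = {1, 2, 3, 4, 5, 6, 7}); every edge is covered by a bag; and for each vertex v the set of bags containing v is connected in the bag tree. The decomposition is therefore valid. The largest bag has 2 vertices, so the width is 1.

Yes; width 1.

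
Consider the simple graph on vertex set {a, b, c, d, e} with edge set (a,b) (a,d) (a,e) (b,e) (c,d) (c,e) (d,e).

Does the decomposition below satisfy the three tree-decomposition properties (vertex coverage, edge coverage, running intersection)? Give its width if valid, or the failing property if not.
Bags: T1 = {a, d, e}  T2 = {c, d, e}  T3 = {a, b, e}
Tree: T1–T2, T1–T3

Yes; width 2.

Checking the three conditions: (i) the bags cover all of {a, b, c, d, e}; (ii) for each edge, some bag contains both endpoints; (iii) the bags containing any fixed vertex form a subtree. All hold, so the decomposition is valid with width 3 − 1 = 2.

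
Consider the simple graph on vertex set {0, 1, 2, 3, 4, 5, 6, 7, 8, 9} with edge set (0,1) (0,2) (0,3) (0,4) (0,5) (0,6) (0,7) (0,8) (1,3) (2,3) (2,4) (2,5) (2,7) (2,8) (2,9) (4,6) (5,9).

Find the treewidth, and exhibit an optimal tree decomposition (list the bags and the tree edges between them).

Treewidth 2.
One such decomposition:
Bags: B1 = {0, 2, 3}  B2 = {0, 2, 4}  B3 = {0, 4, 6}  B4 = {0, 2, 8}  B5 = {0, 2, 7}  B6 = {0, 2, 5}  B7 = {0, 1, 3}  B8 = {2, 5, 9}
Tree: B1–B2, B2–B3, B2–B4, B4–B5, B2–B6, B1–B7, B6–B8

Every bag has size at most 3, so the width is 3 − 1 = 2 and tw(G) ≤ 2. On the other hand G contains the 3-clique {0, 1, 3}. A clique must lie in a single bag of any decomposition, so no decomposition can have width below 2. Hence tw(G) = 2 exactly.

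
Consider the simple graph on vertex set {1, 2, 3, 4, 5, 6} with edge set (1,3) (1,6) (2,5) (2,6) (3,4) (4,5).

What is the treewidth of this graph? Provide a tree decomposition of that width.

Every bag has size at most 3, so the width is 3 − 1 = 2 and tw(G) ≤ 2. Since 1–3–4–5–2–6–1 is a cycle in G, G is not acyclic. Forests are exactly the graphs of treewidth ≤ 1, so tw(G) ≥ 2. The upper and lower bounds meet at 2, so that is the treewidth.

Treewidth 2.
One optimal decomposition is:
Bags: B1 = {1, 3, 4}  B2 = {1, 4, 5}  B3 = {1, 2, 5}  B4 = {1, 2, 6}
Tree: B1–B2, B2–B3, B3–B4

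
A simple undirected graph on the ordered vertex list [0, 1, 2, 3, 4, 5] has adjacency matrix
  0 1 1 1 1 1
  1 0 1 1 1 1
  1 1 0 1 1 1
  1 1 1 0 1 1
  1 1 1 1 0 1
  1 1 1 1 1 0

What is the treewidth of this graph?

A width-5 tree decomposition is:
Bags: B1 = {0, 1, 2, 3, 4, 5}
Tree: (single bag)
With just one bag of size 6, the width is 6 − 1 = 5, so tw(G) ≤ 5. On the other hand G contains the 6-clique {0, 1, 2, 3, 4, 5}. A clique must lie in a single bag of any decomposition, so no decomposition can have width below 5. Hence tw(G) = 5 exactly.

5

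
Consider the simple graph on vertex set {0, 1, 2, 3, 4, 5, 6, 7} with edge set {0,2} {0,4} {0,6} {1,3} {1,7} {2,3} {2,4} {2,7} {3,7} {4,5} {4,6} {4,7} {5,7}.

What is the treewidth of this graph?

A width-2 tree decomposition is:
Bags: B1 = {2, 4, 7}  B2 = {0, 2, 4}  B3 = {4, 5, 7}  B4 = {2, 3, 7}  B5 = {1, 3, 7}  B6 = {0, 4, 6}
Tree: B1–B2, B1–B3, B1–B4, B4–B5, B2–B6
Each bag holds 3 vertices, so the decomposition has width 2, which upper-bounds the treewidth. On the other hand G contains the 3-clique {1, 3, 7}. A clique must lie in a single bag of any decomposition, so no decomposition can have width below 2. Therefore the treewidth is 2.

2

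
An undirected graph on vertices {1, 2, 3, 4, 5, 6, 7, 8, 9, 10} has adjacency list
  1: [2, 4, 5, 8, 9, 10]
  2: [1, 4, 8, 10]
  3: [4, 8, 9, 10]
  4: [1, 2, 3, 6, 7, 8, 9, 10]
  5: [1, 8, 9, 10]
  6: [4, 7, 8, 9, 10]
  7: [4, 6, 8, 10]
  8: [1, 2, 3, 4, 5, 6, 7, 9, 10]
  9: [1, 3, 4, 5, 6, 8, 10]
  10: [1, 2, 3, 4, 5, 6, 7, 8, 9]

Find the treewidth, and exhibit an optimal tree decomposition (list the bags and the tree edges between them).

Each bag holds 5 vertices, so the decomposition has width 4, which upper-bounds the treewidth. On the other hand G contains the 5-clique {1, 4, 8, 9, 10}. A clique must lie in a single bag of any decomposition, so no decomposition can have width below 4. Hence tw(G) = 4 exactly.

Treewidth 4.
One such decomposition:
Bags: B1 = {1, 4, 8, 9, 10}  B2 = {4, 6, 8, 9, 10}  B3 = {3, 4, 8, 9, 10}  B4 = {1, 5, 8, 9, 10}  B5 = {4, 6, 7, 8, 10}  B6 = {1, 2, 4, 8, 10}
Tree: B1–B2, B1–B3, B1–B4, B2–B5, B1–B6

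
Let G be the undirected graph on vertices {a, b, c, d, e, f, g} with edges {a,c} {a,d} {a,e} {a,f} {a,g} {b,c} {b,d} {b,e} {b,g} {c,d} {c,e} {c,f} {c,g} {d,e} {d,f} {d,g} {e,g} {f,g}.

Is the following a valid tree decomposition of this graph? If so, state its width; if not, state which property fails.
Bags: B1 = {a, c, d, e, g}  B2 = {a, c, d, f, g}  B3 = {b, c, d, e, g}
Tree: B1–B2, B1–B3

Yes; width 4.

Vertex coverage: the bags together contain {a, b, c, d, e, f, g}, the full vertex set. Edge coverage: each edge of G has both endpoints in at least one bag. Running intersection: for every vertex, the bags containing it form a connected subtree. All three properties hold, so this is a valid tree decomposition of width max|bag| − 1 = 4, and hence tw(G) ≤ 4.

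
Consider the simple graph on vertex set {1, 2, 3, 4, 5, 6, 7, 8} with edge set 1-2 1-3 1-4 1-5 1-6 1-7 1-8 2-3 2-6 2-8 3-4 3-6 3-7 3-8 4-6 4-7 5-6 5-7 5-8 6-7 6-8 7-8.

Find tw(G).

A width-4 tree decomposition is:
Bags: B1 = {1, 3, 6, 7, 8}  B2 = {1, 3, 4, 6, 7}  B3 = {1, 2, 3, 6, 8}  B4 = {1, 5, 6, 7, 8}
Tree: B1–B2, B1–B3, B1–B4
The largest bag has 5 vertices, giving width 4; this decomposition certifies tw(G) ≤ 4. For the lower bound, the 5 vertices {1, 2, 3, 6, 8} are pairwise adjacent, and any tree decomposition puts a clique entirely inside one bag — forcing width ≥ 4. The upper and lower bounds meet at 4, so that is the treewidth.

4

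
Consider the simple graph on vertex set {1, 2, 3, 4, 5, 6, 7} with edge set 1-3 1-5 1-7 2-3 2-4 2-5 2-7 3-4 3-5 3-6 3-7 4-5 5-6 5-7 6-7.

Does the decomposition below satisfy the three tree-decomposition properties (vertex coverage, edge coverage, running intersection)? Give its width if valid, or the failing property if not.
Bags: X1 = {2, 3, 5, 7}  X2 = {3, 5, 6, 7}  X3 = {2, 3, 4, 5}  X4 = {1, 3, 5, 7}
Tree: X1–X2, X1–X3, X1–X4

Yes; width 3.

Every vertex of G appears in some bag (union = {1, 2, 3, 4, 5, 6, 7}); every edge is covered by a bag; and for each vertex v the set of bags containing v is connected in the bag tree. The decomposition is therefore valid. The largest bag has 4 vertices, so the width is 3.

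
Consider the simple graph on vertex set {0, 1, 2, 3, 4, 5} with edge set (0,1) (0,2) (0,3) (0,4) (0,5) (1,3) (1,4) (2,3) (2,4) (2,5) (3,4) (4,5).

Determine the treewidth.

3

A width-3 tree decomposition is:
Bags: B1 = {0, 2, 4, 5}  B2 = {0, 2, 3, 4}  B3 = {0, 1, 3, 4}
Tree: B1–B2, B2–B3
Every bag has size at most 4, so the width is 4 − 1 = 3 and tw(G) ≤ 3. On the other hand G contains the 4-clique {0, 1, 3, 4}. A clique must lie in a single bag of any decomposition, so no decomposition can have width below 3. Hence tw(G) = 3 exactly.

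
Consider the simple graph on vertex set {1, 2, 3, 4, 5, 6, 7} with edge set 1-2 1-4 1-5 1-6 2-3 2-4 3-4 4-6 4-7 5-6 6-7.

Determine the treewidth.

A width-2 tree decomposition is:
Bags: B1 = {1, 4, 6}  B2 = {4, 6, 7}  B3 = {1, 5, 6}  B4 = {1, 2, 4}  B5 = {2, 3, 4}
Tree: B1–B2, B1–B3, B1–B4, B4–B5
Each bag holds 3 vertices, so the decomposition has width 2, which upper-bounds the treewidth. On the other hand G contains the 3-clique {1, 2, 4}. A clique must lie in a single bag of any decomposition, so no decomposition can have width below 2. The upper and lower bounds meet at 2, so that is the treewidth.

2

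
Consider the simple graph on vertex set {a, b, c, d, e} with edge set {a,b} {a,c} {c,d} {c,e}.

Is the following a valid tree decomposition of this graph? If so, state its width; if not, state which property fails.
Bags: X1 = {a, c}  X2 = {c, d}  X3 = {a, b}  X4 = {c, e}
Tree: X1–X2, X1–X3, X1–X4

Vertex coverage: the bags together contain {a, b, c, d, e}, the full vertex set. Edge coverage: each edge of G has both endpoints in at least one bag. Running intersection: for every vertex, the bags containing it form a connected subtree. All three properties hold, so this is a valid tree decomposition of width max|bag| − 1 = 1, and hence tw(G) ≤ 1.

Yes; width 1.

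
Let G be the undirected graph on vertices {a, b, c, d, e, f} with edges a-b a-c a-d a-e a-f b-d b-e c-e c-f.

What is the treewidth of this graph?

2

A width-2 tree decomposition is:
Bags: B1 = {a, c, e}  B2 = {a, b, e}  B3 = {a, b, d}  B4 = {a, c, f}
Tree: B1–B2, B2–B3, B1–B4
Every bag has size at most 3, so the width is 3 − 1 = 2 and tw(G) ≤ 2. On the other hand G contains the 3-clique {a, c, e}. A clique must lie in a single bag of any decomposition, so no decomposition can have width below 2. Therefore the treewidth is 2.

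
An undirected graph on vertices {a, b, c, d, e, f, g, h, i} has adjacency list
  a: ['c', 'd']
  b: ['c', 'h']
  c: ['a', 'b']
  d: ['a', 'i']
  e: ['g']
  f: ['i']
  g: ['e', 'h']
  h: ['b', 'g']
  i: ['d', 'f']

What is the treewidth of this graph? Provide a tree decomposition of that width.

Treewidth 1.
One optimal decomposition is:
Bags: B1 = {f, i}  B2 = {d, i}  B3 = {a, d}  B4 = {a, c}  B5 = {b, c}  B6 = {b, h}  B7 = {g, h}  B8 = {e, g}
Tree: B1–B2, B2–B3, B3–B4, B4–B5, B5–B6, B6–B7, B7–B8

Each bag holds 2 vertices, so the decomposition has width 1, which upper-bounds the treewidth. Any graph with an edge has treewidth ≥ 1, and G has the edge f–i. Therefore the treewidth is 1.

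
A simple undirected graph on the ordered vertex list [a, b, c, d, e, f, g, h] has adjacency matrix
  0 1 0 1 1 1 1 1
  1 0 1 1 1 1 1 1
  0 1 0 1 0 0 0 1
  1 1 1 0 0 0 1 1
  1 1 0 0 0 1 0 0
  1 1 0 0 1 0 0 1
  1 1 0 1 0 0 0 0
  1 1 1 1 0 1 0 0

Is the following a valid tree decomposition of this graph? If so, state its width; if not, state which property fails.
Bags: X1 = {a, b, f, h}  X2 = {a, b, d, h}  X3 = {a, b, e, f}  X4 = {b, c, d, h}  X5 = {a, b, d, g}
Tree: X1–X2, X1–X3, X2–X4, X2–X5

Yes; width 3.

Every vertex of G appears in some bag (union = {a, b, c, d, e, f, g, h}); every edge is covered by a bag; and for each vertex v the set of bags containing v is connected in the bag tree. The decomposition is therefore valid. The largest bag has 4 vertices, so the width is 3.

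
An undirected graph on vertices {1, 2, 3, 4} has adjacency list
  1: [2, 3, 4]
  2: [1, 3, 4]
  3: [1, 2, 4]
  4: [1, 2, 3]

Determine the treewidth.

3

A width-3 tree decomposition is:
Bags: B1 = {1, 2, 3, 4}
Tree: (single bag)
A single bag containing all 4 vertices is trivially a valid decomposition of width 3. Conversely, {1, 2, 3, 4} is a clique of size 4, and the vertices of any clique must share a bag in every tree decomposition; so some bag has ≥ 4 vertices and tw(G) ≥ 3. Hence tw(G) = 3 exactly.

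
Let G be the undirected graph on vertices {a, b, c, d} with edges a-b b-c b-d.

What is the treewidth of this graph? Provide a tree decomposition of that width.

The largest bag has 2 vertices, giving width 1; this decomposition certifies tw(G) ≤ 1. G has an edge, so its treewidth is at least 1. The upper and lower bounds meet at 1, so that is the treewidth.

Treewidth 1.
One optimal decomposition is:
Bags: B1 = {a, b}  B2 = {b, c}  B3 = {b, d}
Tree: B1–B2, B2–B3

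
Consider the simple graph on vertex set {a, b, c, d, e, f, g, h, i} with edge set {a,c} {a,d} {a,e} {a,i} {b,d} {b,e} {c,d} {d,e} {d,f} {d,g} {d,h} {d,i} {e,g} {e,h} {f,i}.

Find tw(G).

A width-2 tree decomposition is:
Bags: B1 = {a, d, e}  B2 = {d, e, h}  B3 = {a, d, i}  B4 = {d, e, g}  B5 = {d, f, i}  B6 = {a, c, d}  B7 = {b, d, e}
Tree: B1–B2, B1–B3, B1–B4, B3–B5, B1–B6, B1–B7
Every bag has size at most 3, so the width is 3 − 1 = 2 and tw(G) ≤ 2. For the lower bound, the 3 vertices {d, e, g} are pairwise adjacent, and any tree decomposition puts a clique entirely inside one bag — forcing width ≥ 2. Hence tw(G) = 2 exactly.

2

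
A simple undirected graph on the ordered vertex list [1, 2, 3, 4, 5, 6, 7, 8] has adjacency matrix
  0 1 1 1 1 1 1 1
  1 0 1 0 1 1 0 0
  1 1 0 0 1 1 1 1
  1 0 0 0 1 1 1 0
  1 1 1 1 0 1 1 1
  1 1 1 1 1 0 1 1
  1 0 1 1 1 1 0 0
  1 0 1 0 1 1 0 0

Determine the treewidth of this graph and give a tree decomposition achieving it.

Treewidth 4.
One such decomposition:
Bags: B1 = {1, 3, 5, 6, 8}  B2 = {1, 3, 5, 6, 7}  B3 = {1, 4, 5, 6, 7}  B4 = {1, 2, 3, 5, 6}
Tree: B1–B2, B2–B3, B1–B4

Every bag has size at most 5, so the width is 5 − 1 = 4 and tw(G) ≤ 4. For the lower bound, the 5 vertices {1, 3, 5, 6, 8} are pairwise adjacent, and any tree decomposition puts a clique entirely inside one bag — forcing width ≥ 4. Hence tw(G) = 4 exactly.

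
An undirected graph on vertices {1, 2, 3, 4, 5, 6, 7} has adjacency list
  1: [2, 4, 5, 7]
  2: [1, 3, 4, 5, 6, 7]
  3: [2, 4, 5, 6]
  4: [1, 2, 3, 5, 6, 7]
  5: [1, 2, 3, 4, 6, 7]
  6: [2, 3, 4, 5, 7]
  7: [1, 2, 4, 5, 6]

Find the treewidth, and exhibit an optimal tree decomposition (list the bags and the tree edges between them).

The largest bag has 5 vertices, giving width 4; this decomposition certifies tw(G) ≤ 4. For the lower bound, the 5 vertices {1, 2, 4, 5, 7} are pairwise adjacent, and any tree decomposition puts a clique entirely inside one bag — forcing width ≥ 4. Hence tw(G) = 4 exactly.

Treewidth 4.
One optimal decomposition is:
Bags: B1 = {1, 2, 4, 5, 7}  B2 = {2, 4, 5, 6, 7}  B3 = {2, 3, 4, 5, 6}
Tree: B1–B2, B2–B3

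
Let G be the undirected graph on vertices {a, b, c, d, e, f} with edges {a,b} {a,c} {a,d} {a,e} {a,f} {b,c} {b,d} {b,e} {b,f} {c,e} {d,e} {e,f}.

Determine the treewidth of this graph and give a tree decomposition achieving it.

The largest bag has 4 vertices, giving width 3; this decomposition certifies tw(G) ≤ 3. For the lower bound, the 4 vertices {a, b, d, e} are pairwise adjacent, and any tree decomposition puts a clique entirely inside one bag — forcing width ≥ 3. The upper and lower bounds meet at 3, so that is the treewidth.

Treewidth 3.
One optimal decomposition is:
Bags: B1 = {a, b, c, e}  B2 = {a, b, d, e}  B3 = {a, b, e, f}
Tree: B1–B2, B1–B3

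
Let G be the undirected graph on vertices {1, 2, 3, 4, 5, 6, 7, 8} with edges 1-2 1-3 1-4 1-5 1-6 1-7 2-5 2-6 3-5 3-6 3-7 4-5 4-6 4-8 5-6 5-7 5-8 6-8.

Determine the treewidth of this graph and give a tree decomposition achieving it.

Every bag has size at most 4, so the width is 4 − 1 = 3 and tw(G) ≤ 3. For the lower bound, the 4 vertices {4, 5, 6, 8} are pairwise adjacent, and any tree decomposition puts a clique entirely inside one bag — forcing width ≥ 3. The upper and lower bounds meet at 3, so that is the treewidth.

Treewidth 3.
One optimal decomposition is:
Bags: B1 = {1, 4, 5, 6}  B2 = {1, 2, 5, 6}  B3 = {4, 5, 6, 8}  B4 = {1, 3, 5, 6}  B5 = {1, 3, 5, 7}
Tree: B1–B2, B1–B3, B2–B4, B4–B5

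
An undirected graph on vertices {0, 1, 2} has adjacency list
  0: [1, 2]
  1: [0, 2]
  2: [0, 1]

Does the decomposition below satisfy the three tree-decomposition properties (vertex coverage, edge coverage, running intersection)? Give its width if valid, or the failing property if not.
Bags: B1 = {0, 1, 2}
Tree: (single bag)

Yes; width 2.

Vertex coverage: the bags together contain {0, 1, 2}, the full vertex set. Edge coverage: each edge of G has both endpoints in at least one bag. Running intersection: for every vertex, the bags containing it form a connected subtree. All three properties hold, so this is a valid tree decomposition of width max|bag| − 1 = 2, and hence tw(G) ≤ 2.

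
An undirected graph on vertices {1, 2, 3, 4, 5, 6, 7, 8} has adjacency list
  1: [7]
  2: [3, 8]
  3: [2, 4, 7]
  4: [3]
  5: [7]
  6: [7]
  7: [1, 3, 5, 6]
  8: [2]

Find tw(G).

A width-1 tree decomposition is:
Bags: B1 = {6, 7}  B2 = {3, 7}  B3 = {2, 3}  B4 = {3, 4}  B5 = {2, 8}  B6 = {1, 7}  B7 = {5, 7}
Tree: B1–B2, B2–B3, B3–B4, B3–B5, B1–B6, B2–B7
The largest bag has 2 vertices, giving width 1; this decomposition certifies tw(G) ≤ 1. G has an edge, so its treewidth is at least 1. Hence tw(G) = 1 exactly.

1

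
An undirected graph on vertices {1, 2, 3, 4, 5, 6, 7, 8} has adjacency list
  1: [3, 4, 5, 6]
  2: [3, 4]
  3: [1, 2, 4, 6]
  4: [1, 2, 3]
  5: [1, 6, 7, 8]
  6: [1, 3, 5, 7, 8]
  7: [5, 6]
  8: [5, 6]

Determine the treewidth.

A width-2 tree decomposition is:
Bags: B1 = {1, 3, 6}  B2 = {1, 5, 6}  B3 = {5, 6, 8}  B4 = {5, 6, 7}  B5 = {1, 3, 4}  B6 = {2, 3, 4}
Tree: B1–B2, B2–B3, B3–B4, B1–B5, B5–B6
The largest bag has 3 vertices, giving width 2; this decomposition certifies tw(G) ≤ 2. For the lower bound, the 3 vertices {2, 3, 4} are pairwise adjacent, and any tree decomposition puts a clique entirely inside one bag — forcing width ≥ 2. Therefore the treewidth is 2.

2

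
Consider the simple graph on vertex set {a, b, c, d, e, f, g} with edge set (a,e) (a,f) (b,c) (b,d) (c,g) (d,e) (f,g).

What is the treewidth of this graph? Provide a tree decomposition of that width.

Treewidth 2.
Bags: B1 = {a, d, e}  B2 = {a, b, d}  B3 = {a, b, c}  B4 = {a, c, g}  B5 = {a, f, g}
Tree: B1–B2, B2–B3, B3–B4, B4–B5

Every bag has size at most 3, so the width is 3 − 1 = 2 and tw(G) ≤ 2. For the lower bound, G contains the cycle a–e–d–b–c–g–f–a, so G is not a forest; only forests have treewidth ≤ 1, hence tw(G) ≥ 2. The upper and lower bounds meet at 2, so that is the treewidth.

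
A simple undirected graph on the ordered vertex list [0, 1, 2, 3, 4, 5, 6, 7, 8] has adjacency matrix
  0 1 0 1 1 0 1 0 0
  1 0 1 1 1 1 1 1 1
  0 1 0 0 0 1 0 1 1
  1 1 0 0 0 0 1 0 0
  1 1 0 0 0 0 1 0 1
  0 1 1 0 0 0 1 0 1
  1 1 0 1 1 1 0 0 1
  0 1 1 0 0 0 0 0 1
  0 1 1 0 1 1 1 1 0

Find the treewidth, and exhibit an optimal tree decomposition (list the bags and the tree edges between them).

The largest bag has 4 vertices, giving width 3; this decomposition certifies tw(G) ≤ 3. Conversely, {1, 2, 5, 8} is a clique of size 4, and the vertices of any clique must share a bag in every tree decomposition; so some bag has ≥ 4 vertices and tw(G) ≥ 3. Hence tw(G) = 3 exactly.

Treewidth 3.
One optimal decomposition is:
Bags: B1 = {1, 4, 6, 8}  B2 = {0, 1, 4, 6}  B3 = {1, 5, 6, 8}  B4 = {0, 1, 3, 6}  B5 = {1, 2, 5, 8}  B6 = {1, 2, 7, 8}
Tree: B1–B2, B1–B3, B2–B4, B3–B5, B5–B6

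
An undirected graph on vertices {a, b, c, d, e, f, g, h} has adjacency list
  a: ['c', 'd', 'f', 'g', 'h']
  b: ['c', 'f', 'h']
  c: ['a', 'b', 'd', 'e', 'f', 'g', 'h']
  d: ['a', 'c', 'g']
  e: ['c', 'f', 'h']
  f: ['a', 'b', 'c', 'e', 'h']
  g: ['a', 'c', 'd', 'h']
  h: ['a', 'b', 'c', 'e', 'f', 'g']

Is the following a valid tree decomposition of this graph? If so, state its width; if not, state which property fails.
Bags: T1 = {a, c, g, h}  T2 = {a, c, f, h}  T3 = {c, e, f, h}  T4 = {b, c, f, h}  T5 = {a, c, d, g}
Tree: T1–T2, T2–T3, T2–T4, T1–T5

Yes; width 3.

Vertex coverage: the bags together contain {a, b, c, d, e, f, g, h}, the full vertex set. Edge coverage: each edge of G has both endpoints in at least one bag. Running intersection: for every vertex, the bags containing it form a connected subtree. All three properties hold, so this is a valid tree decomposition of width max|bag| − 1 = 3, and hence tw(G) ≤ 3.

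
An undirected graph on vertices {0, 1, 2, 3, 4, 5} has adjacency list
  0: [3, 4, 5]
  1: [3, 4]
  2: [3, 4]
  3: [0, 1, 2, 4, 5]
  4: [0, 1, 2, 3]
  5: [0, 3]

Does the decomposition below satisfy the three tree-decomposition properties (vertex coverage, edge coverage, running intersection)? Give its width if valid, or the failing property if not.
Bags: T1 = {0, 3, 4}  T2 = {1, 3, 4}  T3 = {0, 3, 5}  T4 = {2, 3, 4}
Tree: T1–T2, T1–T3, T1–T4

Yes; width 2.

Checking the three conditions: (i) the bags cover all of {0, 1, 2, 3, 4, 5}; (ii) for each edge, some bag contains both endpoints; (iii) the bags containing any fixed vertex form a subtree. All hold, so the decomposition is valid with width 3 − 1 = 2.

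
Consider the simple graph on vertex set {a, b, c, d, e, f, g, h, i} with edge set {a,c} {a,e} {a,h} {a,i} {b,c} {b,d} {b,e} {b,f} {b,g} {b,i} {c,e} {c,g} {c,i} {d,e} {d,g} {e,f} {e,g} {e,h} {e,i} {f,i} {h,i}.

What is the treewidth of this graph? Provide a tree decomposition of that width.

Every bag has size at most 4, so the width is 4 − 1 = 3 and tw(G) ≤ 3. For the lower bound, the 4 vertices {a, e, h, i} are pairwise adjacent, and any tree decomposition puts a clique entirely inside one bag — forcing width ≥ 3. The upper and lower bounds meet at 3, so that is the treewidth.

Treewidth 3.
One such decomposition:
Bags: B1 = {b, c, e, i}  B2 = {b, c, e, g}  B3 = {b, e, f, i}  B4 = {a, c, e, i}  B5 = {b, d, e, g}  B6 = {a, e, h, i}
Tree: B1–B2, B1–B3, B1–B4, B2–B5, B4–B6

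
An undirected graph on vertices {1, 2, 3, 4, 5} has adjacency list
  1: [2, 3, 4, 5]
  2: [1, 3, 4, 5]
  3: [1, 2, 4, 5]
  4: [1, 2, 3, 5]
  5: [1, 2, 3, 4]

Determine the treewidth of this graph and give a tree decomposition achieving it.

Treewidth 4.
One such decomposition:
Bags: B1 = {1, 2, 3, 4, 5}
Tree: (single bag)

With just one bag of size 5, the width is 5 − 1 = 4, so tw(G) ≤ 4. On the other hand G contains the 5-clique {1, 2, 3, 4, 5}. A clique must lie in a single bag of any decomposition, so no decomposition can have width below 4. Therefore the treewidth is 4.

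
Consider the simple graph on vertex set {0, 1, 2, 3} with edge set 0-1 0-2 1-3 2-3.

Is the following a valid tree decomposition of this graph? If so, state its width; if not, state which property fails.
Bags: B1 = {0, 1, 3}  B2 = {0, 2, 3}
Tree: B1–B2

Every vertex of G appears in some bag (union = {0, 1, 2, 3}); every edge is covered by a bag; and for each vertex v the set of bags containing v is connected in the bag tree. The decomposition is therefore valid. The largest bag has 3 vertices, so the width is 2.

Yes; width 2.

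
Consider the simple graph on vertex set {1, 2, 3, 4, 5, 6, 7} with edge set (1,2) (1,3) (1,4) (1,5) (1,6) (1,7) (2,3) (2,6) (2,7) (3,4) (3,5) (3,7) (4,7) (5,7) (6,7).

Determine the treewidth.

A width-3 tree decomposition is:
Bags: B1 = {1, 2, 3, 7}  B2 = {1, 2, 6, 7}  B3 = {1, 3, 4, 7}  B4 = {1, 3, 5, 7}
Tree: B1–B2, B1–B3, B1–B4
Each bag holds 4 vertices, so the decomposition has width 3, which upper-bounds the treewidth. On the other hand G contains the 4-clique {1, 2, 3, 7}. A clique must lie in a single bag of any decomposition, so no decomposition can have width below 3. Hence tw(G) = 3 exactly.

3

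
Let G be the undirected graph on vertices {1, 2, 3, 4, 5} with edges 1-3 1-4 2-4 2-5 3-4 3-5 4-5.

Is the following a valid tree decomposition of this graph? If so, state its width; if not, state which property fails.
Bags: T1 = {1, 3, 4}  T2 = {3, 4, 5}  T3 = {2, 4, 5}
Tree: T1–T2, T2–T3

Yes; width 2.

Every vertex of G appears in some bag (union = {1, 2, 3, 4, 5}); every edge is covered by a bag; and for each vertex v the set of bags containing v is connected in the bag tree. The decomposition is therefore valid. The largest bag has 3 vertices, so the width is 2.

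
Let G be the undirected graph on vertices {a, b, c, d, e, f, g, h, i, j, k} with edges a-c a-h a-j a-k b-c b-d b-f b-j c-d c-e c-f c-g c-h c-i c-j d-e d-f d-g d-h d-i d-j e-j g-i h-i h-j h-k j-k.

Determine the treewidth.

3

A width-3 tree decomposition is:
Bags: B1 = {c, d, h, j}  B2 = {c, d, h, i}  B3 = {a, c, h, j}  B4 = {b, c, d, j}  B5 = {c, d, e, j}  B6 = {a, h, j, k}  B7 = {b, c, d, f}  B8 = {c, d, g, i}
Tree: B1–B2, B1–B3, B1–B4, B1–B5, B3–B6, B4–B7, B2–B8
Each bag holds 4 vertices, so the decomposition has width 3, which upper-bounds the treewidth. For the lower bound, the 4 vertices {c, d, g, i} are pairwise adjacent, and any tree decomposition puts a clique entirely inside one bag — forcing width ≥ 3. Hence tw(G) = 3 exactly.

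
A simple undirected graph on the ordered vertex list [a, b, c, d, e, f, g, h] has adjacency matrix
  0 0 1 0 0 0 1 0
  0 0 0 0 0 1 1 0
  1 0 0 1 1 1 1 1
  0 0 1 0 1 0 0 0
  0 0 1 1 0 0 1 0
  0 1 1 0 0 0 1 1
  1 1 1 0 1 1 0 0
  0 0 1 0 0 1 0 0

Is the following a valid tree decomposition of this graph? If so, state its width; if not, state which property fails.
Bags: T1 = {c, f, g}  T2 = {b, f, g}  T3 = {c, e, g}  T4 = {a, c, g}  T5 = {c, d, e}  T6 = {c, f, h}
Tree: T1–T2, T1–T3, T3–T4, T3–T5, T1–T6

Yes; width 2.

Checking the three conditions: (i) the bags cover all of {a, b, c, d, e, f, g, h}; (ii) for each edge, some bag contains both endpoints; (iii) the bags containing any fixed vertex form a subtree. All hold, so the decomposition is valid with width 3 − 1 = 2.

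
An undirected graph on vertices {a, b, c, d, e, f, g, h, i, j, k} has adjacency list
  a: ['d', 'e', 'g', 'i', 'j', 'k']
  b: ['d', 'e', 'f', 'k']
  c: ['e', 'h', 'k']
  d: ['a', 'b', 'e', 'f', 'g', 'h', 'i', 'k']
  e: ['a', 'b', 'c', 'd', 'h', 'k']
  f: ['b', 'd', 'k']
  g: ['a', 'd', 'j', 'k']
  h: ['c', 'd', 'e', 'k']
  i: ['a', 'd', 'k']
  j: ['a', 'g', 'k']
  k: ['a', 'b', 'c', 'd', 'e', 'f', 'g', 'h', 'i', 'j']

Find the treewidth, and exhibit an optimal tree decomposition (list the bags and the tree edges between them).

The largest bag has 4 vertices, giving width 3; this decomposition certifies tw(G) ≤ 3. Conversely, {a, d, g, k} is a clique of size 4, and the vertices of any clique must share a bag in every tree decomposition; so some bag has ≥ 4 vertices and tw(G) ≥ 3. Therefore the treewidth is 3.

Treewidth 3.
One optimal decomposition is:
Bags: B1 = {a, d, e, k}  B2 = {b, d, e, k}  B3 = {a, d, i, k}  B4 = {a, d, g, k}  B5 = {b, d, f, k}  B6 = {d, e, h, k}  B7 = {c, e, h, k}  B8 = {a, g, j, k}
Tree: B1–B2, B1–B3, B3–B4, B2–B5, B1–B6, B6–B7, B4–B8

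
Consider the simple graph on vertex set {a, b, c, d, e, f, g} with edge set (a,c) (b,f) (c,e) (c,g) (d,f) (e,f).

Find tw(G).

1

A width-1 tree decomposition is:
Bags: B1 = {c, e}  B2 = {a, c}  B3 = {e, f}  B4 = {b, f}  B5 = {c, g}  B6 = {d, f}
Tree: B1–B2, B1–B3, B3–B4, B1–B5, B3–B6
Each bag holds 2 vertices, so the decomposition has width 1, which upper-bounds the treewidth. G has an edge, so its treewidth is at least 1. The upper and lower bounds meet at 1, so that is the treewidth.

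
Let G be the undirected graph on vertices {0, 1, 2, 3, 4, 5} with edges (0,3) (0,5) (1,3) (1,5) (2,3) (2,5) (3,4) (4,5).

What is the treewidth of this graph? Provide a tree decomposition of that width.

The largest bag has 3 vertices, giving width 2; this decomposition certifies tw(G) ≤ 2. Since 0–5–1–3–0 is a cycle in G, G is not acyclic. Forests are exactly the graphs of treewidth ≤ 1, so tw(G) ≥ 2. Combining the bounds, tw(G) = 2.

Treewidth 2.
Bags: B1 = {0, 3, 5}  B2 = {1, 3, 5}  B3 = {2, 3, 5}  B4 = {3, 4, 5}
Tree: B1–B2, B2–B3, B3–B4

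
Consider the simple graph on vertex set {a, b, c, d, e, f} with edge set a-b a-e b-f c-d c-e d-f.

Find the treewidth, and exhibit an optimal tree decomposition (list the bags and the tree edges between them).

Treewidth 2.
One optimal decomposition is:
Bags: B1 = {a, c, e}  B2 = {a, b, c}  B3 = {b, c, f}  B4 = {c, d, f}
Tree: B1–B2, B2–B3, B3–B4

Every bag has size at most 3, so the width is 3 − 1 = 2 and tw(G) ≤ 2. The edges c–e–a–b–f–d–c form a cycle, so G is not a tree and its treewidth is at least 2. Hence tw(G) = 2 exactly.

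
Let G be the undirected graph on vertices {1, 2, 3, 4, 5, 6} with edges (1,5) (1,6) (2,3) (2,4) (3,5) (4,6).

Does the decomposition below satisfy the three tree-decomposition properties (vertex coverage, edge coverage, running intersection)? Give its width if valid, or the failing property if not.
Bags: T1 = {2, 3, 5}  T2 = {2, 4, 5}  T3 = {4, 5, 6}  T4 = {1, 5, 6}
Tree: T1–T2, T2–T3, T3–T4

Yes; width 2.

Checking the three conditions: (i) the bags cover all of {1, 2, 3, 4, 5, 6}; (ii) for each edge, some bag contains both endpoints; (iii) the bags containing any fixed vertex form a subtree. All hold, so the decomposition is valid with width 3 − 1 = 2.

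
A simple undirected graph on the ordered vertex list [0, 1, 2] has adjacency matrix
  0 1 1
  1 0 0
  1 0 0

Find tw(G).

A width-1 tree decomposition is:
Bags: B1 = {0, 2}  B2 = {0, 1}
Tree: B1–B2
Every bag has size at most 2, so the width is 2 − 1 = 1 and tw(G) ≤ 1. Any graph with an edge has treewidth ≥ 1, and G has the edge 0–2. Therefore the treewidth is 1.

1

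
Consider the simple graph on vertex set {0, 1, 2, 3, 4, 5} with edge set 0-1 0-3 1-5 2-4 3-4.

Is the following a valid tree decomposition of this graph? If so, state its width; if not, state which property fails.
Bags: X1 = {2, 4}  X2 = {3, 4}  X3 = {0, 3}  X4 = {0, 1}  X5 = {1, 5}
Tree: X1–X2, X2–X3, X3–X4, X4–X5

Vertex coverage: the bags together contain {0, 1, 2, 3, 4, 5}, the full vertex set. Edge coverage: each edge of G has both endpoints in at least one bag. Running intersection: for every vertex, the bags containing it form a connected subtree. All three properties hold, so this is a valid tree decomposition of width max|bag| − 1 = 1, and hence tw(G) ≤ 1.

Yes; width 1.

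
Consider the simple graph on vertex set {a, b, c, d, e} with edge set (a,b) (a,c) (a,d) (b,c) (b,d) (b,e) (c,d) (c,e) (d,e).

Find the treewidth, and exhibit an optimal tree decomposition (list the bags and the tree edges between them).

Each bag holds 4 vertices, so the decomposition has width 3, which upper-bounds the treewidth. Conversely, {b, c, d, e} is a clique of size 4, and the vertices of any clique must share a bag in every tree decomposition; so some bag has ≥ 4 vertices and tw(G) ≥ 3. Therefore the treewidth is 3.

Treewidth 3.
Bags: B1 = {b, c, d, e}  B2 = {a, b, c, d}
Tree: B1–B2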